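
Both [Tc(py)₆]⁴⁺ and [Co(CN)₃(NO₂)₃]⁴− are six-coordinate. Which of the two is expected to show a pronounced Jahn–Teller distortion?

[Tc(py)₆]⁴⁺: Ligand charges: pyridine is neutral. With an overall charge of +4 the technetium centre must be in the +4 oxidation state. Technetium is a group-7 element; Tc(IV) is therefore d³. The d³ configuration leaves the e_g set evenly filled (or empty) — no strong Jahn–Teller driving force.
[Co(CN)₃(NO₂)₃]⁴−: Ligand charges: each cyanide is −1; each nitro (N-bound nitrite) is −1. With an overall charge of −4 the cobalt centre must be in the +2 oxidation state. Cobalt is a group-9 element; Co(II) is therefore d⁷. Cyanide and nitro (N-bound nitrite) are strong-field ligands (high in the spectrochemical series) for a first-row metal, so the complex is low-spin. The t₂g⁶e_g¹ (low-spin) configuration has an unevenly filled e_g set; the Jahn–Teller theorem predicts a tetragonal distortion (typically axial elongation) to lift the degeneracy.

[Co(CN)₃(NO₂)₃]⁴−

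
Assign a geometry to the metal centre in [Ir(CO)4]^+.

square planar

Carbonyl is neutral; balancing the +1 overall charge requires Ir(I).
Group 9 minus oxidation state 1 gives a d⁸ configuration.
With 4 monodentate ligands the coordination number is 4.
A 5d d⁸ ion has a large crystal-field splitting; square planar leaves the high-energy d_{x²−y²} orbital empty and maximises CFSE.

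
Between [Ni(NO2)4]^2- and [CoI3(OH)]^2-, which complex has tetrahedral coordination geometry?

[CoI3(OH)]^2-

For [Ni(NO2)4]^2-: Ligand charges: each nitro (N-bound nitrite) is −1. With an overall charge of −2 the nickel centre must be in the +2 oxidation state. Ni sits in group 10, so the d-electron count is 10 − 2 = 8. Nitro (N-bound nitrite) is a strong-field ligand (high in the spectrochemical series). A 3d d⁸ ion with strong-field ligands gains enough CFSE to favour square planar over tetrahedral. → square planar.
For [CoI3(OH)]^2-: Each iodide is −1; each hydroxide is −1; balancing the −2 overall charge requires Co(II). Co sits in group 9, so the d-electron count is 9 − 2 = 7. For a high-spin 3d d⁷ ion with weak-field ligands the small Δₜ gives little square-planar CFSE advantage, so four ligands adopt the sterically favoured tetrahedral geometry. → tetrahedral.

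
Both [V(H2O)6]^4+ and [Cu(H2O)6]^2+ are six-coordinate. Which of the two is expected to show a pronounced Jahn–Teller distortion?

[V(H2O)6]^4+: Water is neutral; balancing the +4 overall charge requires V(IV). Group 5 minus oxidation state 4 gives a d¹ configuration. The d¹ configuration leaves the e_g set evenly filled (or empty) — no strong Jahn–Teller driving force.
[Cu(H2O)6]^2+: Water is neutral; balancing the +2 overall charge requires Cu(II). Copper is a group-11 element; Cu(II) is therefore d⁹. The t₂g⁶e_g³ configuration has an unevenly filled e_g set; the Jahn–Teller theorem predicts a tetragonal distortion (typically axial elongation) to lift the degeneracy.

[Cu(H2O)6]^2+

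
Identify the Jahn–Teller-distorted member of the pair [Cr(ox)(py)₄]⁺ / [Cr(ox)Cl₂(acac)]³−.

[Cr(ox)Cl₂(acac)]³−

[Cr(ox)(py)₄]⁺: Ligand charges: each oxalate is −2; pyridine is neutral. With an overall charge of +1 the chromium centre must be in the +3 oxidation state. Group 6 minus oxidation state 3 gives a d³ configuration. The d³ configuration leaves the e_g set evenly filled (or empty) — no strong Jahn–Teller driving force.
[Cr(ox)Cl₂(acac)]³−: Summing ligand charges against the −3 overall charge gives an oxidation state of +2 for chromium. Group 6 minus oxidation state 2 gives a d⁴ configuration. Acetylacetonate, chloride, and oxalate are weak-field ligands for a first-row metal, so the complex is high-spin. The t₂g³e_g¹ (high-spin) configuration has an unevenly filled e_g set; the Jahn–Teller theorem predicts a tetragonal distortion (typically axial elongation) to lift the degeneracy.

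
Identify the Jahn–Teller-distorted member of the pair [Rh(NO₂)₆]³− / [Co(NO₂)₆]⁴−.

[Rh(NO₂)₆]³−: Each nitro (N-bound nitrite) is −1; balancing the −3 overall charge requires Rh(III). Group 9 minus oxidation state 3 gives a d⁶ configuration. A 4d ion has a large Δₒ and is invariably low-spin. The d⁶ configuration leaves the e_g set evenly filled (or empty) — no strong Jahn–Teller driving force.
[Co(NO₂)₆]⁴−: Each nitro (N-bound nitrite) is −1; balancing the −4 overall charge requires Co(II). Co sits in group 9, so the d-electron count is 9 − 2 = 7. Nitro (N-bound nitrite) is a strong-field ligand (high in the spectrochemical series) for a first-row metal, so the complex is low-spin. The t₂g⁶e_g¹ (low-spin) configuration has an unevenly filled e_g set; the Jahn–Teller theorem predicts a tetragonal distortion (typically axial elongation) to lift the degeneracy.

[Co(NO₂)₆]⁴−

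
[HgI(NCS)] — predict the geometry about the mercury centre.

Ligand charges: each iodide is −1; each isothiocyanate is −1. With an overall charge of 0 the mercury centre must be in the +2 oxidation state.
Mercury is a group-12 element; Hg(II) is therefore d¹⁰.
With 2 monodentate ligands the coordination number is 2.
A d¹⁰ ion with only two ligands adopts a linear arrangement (sp hybridisation; no CFSE preference).

linear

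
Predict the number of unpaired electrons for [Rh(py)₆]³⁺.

Pyridine is neutral; balancing the +3 overall charge requires Rh(III).
Rhodium is a group-9 element; Rh(III) is therefore d⁶.
The spin state decides the count: a 4d ion has a large Δₒ and is invariably low-spin.
An octahedral low-spin d⁶ ion is t₂g⁶e_g⁰, giving 0 unpaired electrons.

0 unpaired electrons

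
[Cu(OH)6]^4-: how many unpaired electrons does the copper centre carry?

Ligand charges: each hydroxide is −1. With an overall charge of −4 the copper centre must be in the +2 oxidation state.
Cu sits in group 11, so the d-electron count is 11 − 2 = 9.
In an octahedral field the d⁹ configuration is t₂g⁶e_g³ (only one arrangement possible), giving 1 unpaired electron.

1 unpaired electron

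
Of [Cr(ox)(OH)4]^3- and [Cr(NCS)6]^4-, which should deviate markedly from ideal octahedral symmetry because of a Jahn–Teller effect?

[Cr(ox)(OH)4]^3-: Each oxalate is −2; each hydroxide is −1; balancing the −3 overall charge requires Cr(III). Group 6 minus oxidation state 3 gives a d³ configuration. The d³ configuration leaves the e_g set evenly filled (or empty) — no strong Jahn–Teller driving force.
[Cr(NCS)6]^4-: Each isothiocyanate is −1; balancing the −4 overall charge requires Cr(II). Group 6 minus oxidation state 2 gives a d⁴ configuration. Isothiocyanate is a weak-field ligand for a first-row metal, so the complex is high-spin. The t₂g³e_g¹ (high-spin) configuration has an unevenly filled e_g set; the Jahn–Teller theorem predicts a tetragonal distortion (typically axial elongation) to lift the degeneracy.

[Cr(NCS)6]^4-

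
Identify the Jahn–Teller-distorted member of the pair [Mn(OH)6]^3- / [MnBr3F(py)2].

[Mn(OH)6]^3-

[Mn(OH)6]^3-: Each hydroxide is −1; balancing the −3 overall charge requires Mn(III). Mn sits in group 7, so the d-electron count is 7 − 3 = 4. Hydroxide is a weak-field ligand for a first-row metal, so the complex is high-spin. The t₂g³e_g¹ (high-spin) configuration has an unevenly filled e_g set; the Jahn–Teller theorem predicts a tetragonal distortion (typically axial elongation) to lift the degeneracy.
[MnBr3F(py)2]: Each bromide is −1; each fluoride is −1; pyridine is neutral; balancing the 0 overall charge requires Mn(IV). Mn sits in group 7, so the d-electron count is 7 − 4 = 3. The d³ configuration leaves the e_g set evenly filled (or empty) — no strong Jahn–Teller driving force.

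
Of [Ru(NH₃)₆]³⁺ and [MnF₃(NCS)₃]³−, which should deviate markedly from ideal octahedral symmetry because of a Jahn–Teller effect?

[MnF₃(NCS)₃]³−

[Ru(NH₃)₆]³⁺: Summing ligand charges against the +3 overall charge gives an oxidation state of +3 for ruthenium. Ru sits in group 8, so the d-electron count is 8 − 3 = 5. A 4d ion has a large Δₒ and is invariably low-spin. The d⁵ configuration leaves the e_g set evenly filled (or empty) — no strong Jahn–Teller driving force.
[MnF₃(NCS)₃]³−: Summing ligand charges against the −3 overall charge gives an oxidation state of +3 for manganese. Group 7 minus oxidation state 3 gives a d⁴ configuration. Fluoride and isothiocyanate are weak-field ligands for a first-row metal, so the complex is high-spin. The t₂g³e_g¹ (high-spin) configuration has an unevenly filled e_g set; the Jahn–Teller theorem predicts a tetragonal distortion (typically axial elongation) to lift the degeneracy.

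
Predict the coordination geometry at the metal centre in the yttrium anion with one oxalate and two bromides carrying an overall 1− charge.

tetrahedral

Summing ligand charges against the −1 overall charge gives an oxidation state of +3 for yttrium.
Group 3 minus oxidation state 3 gives a d⁰ configuration.
Counting donor atoms: 1×oxalate (bidentate) → 2 donors; 2×bromide (monodentate) → 2 donors. Coordination number = 4.
A d⁰ ion has no crystal-field stabilisation preference between square planar and tetrahedral, so four ligands adopt the sterically favoured tetrahedral geometry.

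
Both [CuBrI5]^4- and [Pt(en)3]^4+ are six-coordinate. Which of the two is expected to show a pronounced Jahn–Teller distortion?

[CuBrI5]^4-

[CuBrI5]^4-: Ligand charges: each bromide is −1; each iodide is −1. With an overall charge of −4 the copper centre must be in the +2 oxidation state. Copper is a group-11 element; Cu(II) is therefore d⁹. The t₂g⁶e_g³ configuration has an unevenly filled e_g set; the Jahn–Teller theorem predicts a tetragonal distortion (typically axial elongation) to lift the degeneracy.
[Pt(en)3]^4+: Ethylenediamine is neutral; balancing the +4 overall charge requires Pt(IV). Pt sits in group 10, so the d-electron count is 10 − 4 = 6. A 5d ion has a large Δₒ and is invariably low-spin. The d⁶ configuration leaves the e_g set evenly filled (or empty) — no strong Jahn–Teller driving force.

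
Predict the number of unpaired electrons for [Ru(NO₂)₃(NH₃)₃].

Ligand charges: each nitro (N-bound nitrite) is −1; ammonia is neutral. With an overall charge of 0 the ruthenium centre must be in the +3 oxidation state.
Ruthenium is a group-8 element; Ru(III) is therefore d⁵.
The spin state decides the count: a 4d ion has a large Δₒ and is invariably low-spin.
An octahedral low-spin d⁵ ion is t₂g⁵e_g⁰, giving 1 unpaired electron.

1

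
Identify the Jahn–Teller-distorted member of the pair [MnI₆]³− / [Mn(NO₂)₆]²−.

[MnI₆]³−

[MnI₆]³−: Summing ligand charges against the −3 overall charge gives an oxidation state of +3 for manganese. Mn sits in group 7, so the d-electron count is 7 − 3 = 4. Iodide is a weak-field ligand for a first-row metal, so the complex is high-spin. The t₂g³e_g¹ (high-spin) configuration has an unevenly filled e_g set; the Jahn–Teller theorem predicts a tetragonal distortion (typically axial elongation) to lift the degeneracy.
[Mn(NO₂)₆]²−: Summing ligand charges against the −2 overall charge gives an oxidation state of +4 for manganese. Manganese is a group-7 element; Mn(IV) is therefore d³. The d³ configuration leaves the e_g set evenly filled (or empty) — no strong Jahn–Teller driving force.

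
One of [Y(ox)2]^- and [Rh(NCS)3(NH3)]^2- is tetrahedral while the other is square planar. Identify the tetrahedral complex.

For [Y(ox)2]^-: Each oxalate is −2; balancing the −1 overall charge requires Y(III). Yttrium is a group-3 element; Y(III) is therefore d⁰. A d⁰ ion has no crystal-field stabilisation preference between square planar and tetrahedral, so four ligands adopt the sterically favoured tetrahedral geometry. → tetrahedral.
For [Rh(NCS)3(NH3)]^2-: Summing ligand charges against the −2 overall charge gives an oxidation state of +1 for rhodium. Rh sits in group 9, so the d-electron count is 9 − 1 = 8. A 4d d⁸ ion has a large crystal-field splitting; square planar leaves the high-energy d_{x²−y²} orbital empty and maximises CFSE. → square planar.

[Y(ox)2]^-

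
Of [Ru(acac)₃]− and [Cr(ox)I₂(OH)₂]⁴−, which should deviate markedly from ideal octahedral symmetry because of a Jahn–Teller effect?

[Ru(acac)₃]−: Summing ligand charges against the −1 overall charge gives an oxidation state of +2 for ruthenium. Ru sits in group 8, so the d-electron count is 8 − 2 = 6. A 4d ion has a large Δₒ and is invariably low-spin. The d⁶ configuration leaves the e_g set evenly filled (or empty) — no strong Jahn–Teller driving force.
[Cr(ox)I₂(OH)₂]⁴−: Summing ligand charges against the −4 overall charge gives an oxidation state of +2 for chromium. Cr sits in group 6, so the d-electron count is 6 − 2 = 4. Hydroxide, iodide, and oxalate are weak-field ligands for a first-row metal, so the complex is high-spin. The t₂g³e_g¹ (high-spin) configuration has an unevenly filled e_g set; the Jahn–Teller theorem predicts a tetragonal distortion (typically axial elongation) to lift the degeneracy.

[Cr(ox)I₂(OH)₂]⁴−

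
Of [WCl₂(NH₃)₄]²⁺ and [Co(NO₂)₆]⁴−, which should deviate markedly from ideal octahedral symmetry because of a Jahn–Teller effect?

[WCl₂(NH₃)₄]²⁺: Each chloride is −1; ammonia is neutral; balancing the +2 overall charge requires W(IV). Tungsten is a group-6 element; W(IV) is therefore d². The d² configuration leaves the e_g set evenly filled (or empty) — no strong Jahn–Teller driving force.
[Co(NO₂)₆]⁴−: Summing ligand charges against the −4 overall charge gives an oxidation state of +2 for cobalt. Group 9 minus oxidation state 2 gives a d⁷ configuration. Nitro (N-bound nitrite) is a strong-field ligand (high in the spectrochemical series) for a first-row metal, so the complex is low-spin. The t₂g⁶e_g¹ (low-spin) configuration has an unevenly filled e_g set; the Jahn–Teller theorem predicts a tetragonal distortion (typically axial elongation) to lift the degeneracy.

[Co(NO₂)₆]⁴−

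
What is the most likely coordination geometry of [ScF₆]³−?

octahedral

Ligand charges: each fluoride is −1. With an overall charge of −3 the scandium centre must be in the +3 oxidation state.
Sc sits in group 3, so the d-electron count is 3 − 3 = 0.
With 6 monodentate ligands the coordination number is 6.
Six donors around a single metal centre give an octahedral coordination sphere.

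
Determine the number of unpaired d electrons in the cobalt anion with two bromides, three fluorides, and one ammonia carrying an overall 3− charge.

Each bromide is −1; each fluoride is −1; ammonia is neutral; balancing the −3 overall charge requires Co(II).
Group 9 minus oxidation state 2 gives a d⁷ configuration.
The spin state decides the count: Bromide and fluoride are weak-field ligands for a first-row metal, so the complex is high-spin.
An octahedral high-spin d⁷ ion is t₂g⁵e_g², giving 3 unpaired electrons.

3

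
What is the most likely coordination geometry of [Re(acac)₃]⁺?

octahedral

Summing ligand charges against the +1 overall charge gives an oxidation state of +4 for rhenium.
Re sits in group 7, so the d-electron count is 7 − 4 = 3.
Counting donor atoms: 3×acetylacetonate (bidentate) → 6 donors. Coordination number = 6.
Six donors around a single metal centre give an octahedral coordination sphere.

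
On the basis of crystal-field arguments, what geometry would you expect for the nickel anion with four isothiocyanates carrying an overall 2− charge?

Summing ligand charges against the −2 overall charge gives an oxidation state of +2 for nickel.
Group 10 minus oxidation state 2 gives a d⁸ configuration.
With 4 monodentate ligands the coordination number is 4.
Isothiocyanate is a weak-field ligand.
With weak-field ligands the CFSE gain from square planar is small, so a 3d d⁸ ion takes the sterically preferred tetrahedral geometry.

tetrahedral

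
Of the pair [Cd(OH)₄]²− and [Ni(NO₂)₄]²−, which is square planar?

[Ni(NO₂)₄]²−

For [Cd(OH)₄]²−: Ligand charges: each hydroxide is −1. With an overall charge of −2 the cadmium centre must be in the +2 oxidation state. Group 12 minus oxidation state 2 gives a d¹⁰ configuration. A d¹⁰ ion has no crystal-field stabilisation preference between square planar and tetrahedral, so four ligands adopt the sterically favoured tetrahedral geometry. → tetrahedral.
For [Ni(NO₂)₄]²−: Each nitro (N-bound nitrite) is −1; balancing the −2 overall charge requires Ni(II). Ni sits in group 10, so the d-electron count is 10 − 2 = 8. Nitro (N-bound nitrite) is a strong-field ligand (high in the spectrochemical series). A 3d d⁸ ion with strong-field ligands gains enough CFSE to favour square planar over tetrahedral. → square planar.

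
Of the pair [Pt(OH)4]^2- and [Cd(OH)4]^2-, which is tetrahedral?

For [Pt(OH)4]^2-: Summing ligand charges against the −2 overall charge gives an oxidation state of +2 for platinum. Pt sits in group 10, so the d-electron count is 10 − 2 = 8. A 5d d⁸ ion has a large crystal-field splitting; square planar leaves the high-energy d_{x²−y²} orbital empty and maximises CFSE. → square planar.
For [Cd(OH)4]^2-: Summing ligand charges against the −2 overall charge gives an oxidation state of +2 for cadmium. Cadmium is a group-12 element; Cd(II) is therefore d¹⁰. A d¹⁰ ion has no crystal-field stabilisation preference between square planar and tetrahedral, so four ligands adopt the sterically favoured tetrahedral geometry. → tetrahedral.

[Cd(OH)4]^2-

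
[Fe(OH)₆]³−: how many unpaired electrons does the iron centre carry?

Summing ligand charges against the −3 overall charge gives an oxidation state of +3 for iron.
Iron is a group-8 element; Fe(III) is therefore d⁵.
The spin state decides the count: Hydroxide is a weak-field ligand for a first-row metal, so the complex is high-spin.
An octahedral high-spin d⁵ ion is t₂g³e_g², giving 5 unpaired electrons.

5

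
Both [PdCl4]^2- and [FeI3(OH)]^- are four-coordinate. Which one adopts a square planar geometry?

For [PdCl4]^2-: Ligand charges: each chloride is −1. With an overall charge of −2 the palladium centre must be in the +2 oxidation state. Pd sits in group 10, so the d-electron count is 10 − 2 = 8. A 4d d⁸ ion has a large crystal-field splitting; square planar leaves the high-energy d_{x²−y²} orbital empty and maximises CFSE. → square planar.
For [FeI3(OH)]^-: Ligand charges: each iodide is −1; each hydroxide is −1. With an overall charge of −1 the iron centre must be in the +3 oxidation state. Group 8 minus oxidation state 3 gives a d⁵ configuration. A high-spin d⁵ ion has zero CFSE in either geometry, so four ligands adopt the sterically favoured tetrahedral geometry. → tetrahedral.

[PdCl4]^2-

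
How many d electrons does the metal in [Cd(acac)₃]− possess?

d¹⁰

Each acetylacetonate is −1; balancing the −1 overall charge requires Cd(II).
Group 12 minus oxidation state 2 gives a d¹⁰ configuration.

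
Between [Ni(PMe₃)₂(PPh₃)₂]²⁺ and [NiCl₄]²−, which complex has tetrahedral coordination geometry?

[NiCl₄]²−

For [Ni(PMe₃)₂(PPh₃)₂]²⁺: Summing ligand charges against the +2 overall charge gives an oxidation state of +2 for nickel. Nickel is a group-10 element; Ni(II) is therefore d⁸. Trimethylphosphine and triphenylphosphine are strong-field ligands (high in the spectrochemical series). A 3d d⁸ ion with strong-field ligands gains enough CFSE to favour square planar over tetrahedral. → square planar.
For [NiCl₄]²−: Each chloride is −1; balancing the −2 overall charge requires Ni(II). Ni sits in group 10, so the d-electron count is 10 − 2 = 8. Chloride is a weak-field ligand. With weak-field ligands the CFSE gain from square planar is small, so a 3d d⁸ ion takes the sterically preferred tetrahedral geometry. → tetrahedral.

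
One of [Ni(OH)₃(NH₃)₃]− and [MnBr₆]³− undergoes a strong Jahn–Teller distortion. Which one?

[Ni(OH)₃(NH₃)₃]−: Summing ligand charges against the −1 overall charge gives an oxidation state of +2 for nickel. Ni sits in group 10, so the d-electron count is 10 − 2 = 8. The d⁸ configuration leaves the e_g set evenly filled (or empty) — no strong Jahn–Teller driving force.
[MnBr₆]³−: Summing ligand charges against the −3 overall charge gives an oxidation state of +3 for manganese. Group 7 minus oxidation state 3 gives a d⁴ configuration. Bromide is a weak-field ligand for a first-row metal, so the complex is high-spin. The t₂g³e_g¹ (high-spin) configuration has an unevenly filled e_g set; the Jahn–Teller theorem predicts a tetragonal distortion (typically axial elongation) to lift the degeneracy.

[MnBr₆]³−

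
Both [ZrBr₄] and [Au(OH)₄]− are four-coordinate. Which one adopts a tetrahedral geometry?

[ZrBr₄]

For [ZrBr₄]: Summing ligand charges against the 0 overall charge gives an oxidation state of +4 for zirconium. Zr sits in group 4, so the d-electron count is 4 − 4 = 0. A d⁰ ion has no crystal-field stabilisation preference between square planar and tetrahedral, so four ligands adopt the sterically favoured tetrahedral geometry. → tetrahedral.
For [Au(OH)₄]−: Ligand charges: each hydroxide is −1. With an overall charge of −1 the gold centre must be in the +3 oxidation state. Au sits in group 11, so the d-electron count is 11 − 3 = 8. A 5d d⁸ ion has a large crystal-field splitting; square planar leaves the high-energy d_{x²−y²} orbital empty and maximises CFSE. → square planar.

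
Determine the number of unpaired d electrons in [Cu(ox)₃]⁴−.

1

Summing ligand charges against the −4 overall charge gives an oxidation state of +2 for copper.
Group 11 minus oxidation state 2 gives a d⁹ configuration.
Counting donor atoms: 3×oxalate (bidentate) → 6 donors. Coordination number = 6.
In an octahedral field the d⁹ configuration is t₂g⁶e_g³ (only one arrangement possible), giving 1 unpaired electron.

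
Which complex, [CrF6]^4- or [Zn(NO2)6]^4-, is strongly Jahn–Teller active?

[CrF6]^4-: Each fluoride is −1; balancing the −4 overall charge requires Cr(II). Cr sits in group 6, so the d-electron count is 6 − 2 = 4. Fluoride is a weak-field ligand for a first-row metal, so the complex is high-spin. The t₂g³e_g¹ (high-spin) configuration has an unevenly filled e_g set; the Jahn–Teller theorem predicts a tetragonal distortion (typically axial elongation) to lift the degeneracy.
[Zn(NO2)6]^4-: Summing ligand charges against the −4 overall charge gives an oxidation state of +2 for zinc. Zinc is a group-12 element; Zn(II) is therefore d¹⁰. The d¹⁰ configuration leaves the e_g set evenly filled (or empty) — no strong Jahn–Teller driving force.

[CrF6]^4-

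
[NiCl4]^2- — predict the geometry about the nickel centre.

Ligand charges: each chloride is −1. With an overall charge of −2 the nickel centre must be in the +2 oxidation state.
Ni sits in group 10, so the d-electron count is 10 − 2 = 8.
Coordination number: 4.
Chloride is a weak-field ligand.
With weak-field ligands the CFSE gain from square planar is small, so a 3d d⁸ ion takes the sterically preferred tetrahedral geometry.

tetrahedral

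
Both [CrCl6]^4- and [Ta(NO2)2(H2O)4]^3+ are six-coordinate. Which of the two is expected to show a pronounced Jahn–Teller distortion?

[CrCl6]^4-

[CrCl6]^4-: Summing ligand charges against the −4 overall charge gives an oxidation state of +2 for chromium. Chromium is a group-6 element; Cr(II) is therefore d⁴. Chloride is a weak-field ligand for a first-row metal, so the complex is high-spin. The t₂g³e_g¹ (high-spin) configuration has an unevenly filled e_g set; the Jahn–Teller theorem predicts a tetragonal distortion (typically axial elongation) to lift the degeneracy.
[Ta(NO2)2(H2O)4]^3+: Ligand charges: each nitro (N-bound nitrite) is −1; water is neutral. With an overall charge of +3 the tantalum centre must be in the +5 oxidation state. Group 5 minus oxidation state 5 gives a d⁰ configuration. The d⁰ configuration leaves the e_g set evenly filled (or empty) — no strong Jahn–Teller driving force.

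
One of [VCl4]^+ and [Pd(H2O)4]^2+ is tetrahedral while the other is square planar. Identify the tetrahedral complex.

For [VCl4]^+: Ligand charges: each chloride is −1. With an overall charge of +1 the vanadium centre must be in the +5 oxidation state. Vanadium is a group-5 element; V(V) is therefore d⁰. A d⁰ ion has no crystal-field stabilisation preference between square planar and tetrahedral, so four ligands adopt the sterically favoured tetrahedral geometry. → tetrahedral.
For [Pd(H2O)4]^2+: Ligand charges: water is neutral. With an overall charge of +2 the palladium centre must be in the +2 oxidation state. Pd sits in group 10, so the d-electron count is 10 − 2 = 8. A 4d d⁸ ion has a large crystal-field splitting; square planar leaves the high-energy d_{x²−y²} orbital empty and maximises CFSE. → square planar.

[VCl4]^+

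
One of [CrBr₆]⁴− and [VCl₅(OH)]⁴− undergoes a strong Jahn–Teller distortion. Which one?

[CrBr₆]⁴−

[CrBr₆]⁴−: Summing ligand charges against the −4 overall charge gives an oxidation state of +2 for chromium. Group 6 minus oxidation state 2 gives a d⁴ configuration. Bromide is a weak-field ligand for a first-row metal, so the complex is high-spin. The t₂g³e_g¹ (high-spin) configuration has an unevenly filled e_g set; the Jahn–Teller theorem predicts a tetragonal distortion (typically axial elongation) to lift the degeneracy.
[VCl₅(OH)]⁴−: Each chloride is −1; each hydroxide is −1; balancing the −4 overall charge requires V(II). Vanadium is a group-5 element; V(II) is therefore d³. The d³ configuration leaves the e_g set evenly filled (or empty) — no strong Jahn–Teller driving force.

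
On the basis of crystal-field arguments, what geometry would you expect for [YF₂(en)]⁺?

Each fluoride is −1; ethylenediamine is neutral; balancing the +1 overall charge requires Y(III).
Group 3 minus oxidation state 3 gives a d⁰ configuration.
Counting donor atoms: 2×fluoride (monodentate) → 2 donors; 1×ethylenediamine (bidentate) → 2 donors. Coordination number = 4.
A d⁰ ion has no crystal-field stabilisation preference between square planar and tetrahedral, so four ligands adopt the sterically favoured tetrahedral geometry.

tetrahedral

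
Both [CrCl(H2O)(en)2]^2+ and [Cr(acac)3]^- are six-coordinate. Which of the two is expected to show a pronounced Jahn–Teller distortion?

[CrCl(H2O)(en)2]^2+: Each chloride is −1; water is neutral; ethylenediamine is neutral; balancing the +2 overall charge requires Cr(III). Chromium is a group-6 element; Cr(III) is therefore d³. The d³ configuration leaves the e_g set evenly filled (or empty) — no strong Jahn–Teller driving force.
[Cr(acac)3]^-: Summing ligand charges against the −1 overall charge gives an oxidation state of +2 for chromium. Chromium is a group-6 element; Cr(II) is therefore d⁴. Acetylacetonate is a weak-field ligand for a first-row metal, so the complex is high-spin. The t₂g³e_g¹ (high-spin) configuration has an unevenly filled e_g set; the Jahn–Teller theorem predicts a tetragonal distortion (typically axial elongation) to lift the degeneracy.

[Cr(acac)3]^-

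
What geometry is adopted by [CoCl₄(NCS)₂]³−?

Ligand charges: each chloride is −1; each isothiocyanate is −1. With an overall charge of −3 the cobalt centre must be in the +3 oxidation state.
Co sits in group 9, so the d-electron count is 9 − 3 = 6.
Coordination number: 6.
Six donors around a single metal centre give an octahedral coordination sphere.

octahedral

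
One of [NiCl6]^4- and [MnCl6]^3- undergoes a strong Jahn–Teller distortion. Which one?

[NiCl6]^4-: Each chloride is −1; balancing the −4 overall charge requires Ni(II). Nickel is a group-10 element; Ni(II) is therefore d⁸. The d⁸ configuration leaves the e_g set evenly filled (or empty) — no strong Jahn–Teller driving force.
[MnCl6]^3-: Summing ligand charges against the −3 overall charge gives an oxidation state of +3 for manganese. Group 7 minus oxidation state 3 gives a d⁴ configuration. Chloride is a weak-field ligand for a first-row metal, so the complex is high-spin. The t₂g³e_g¹ (high-spin) configuration has an unevenly filled e_g set; the Jahn–Teller theorem predicts a tetragonal distortion (typically axial elongation) to lift the degeneracy.

[MnCl6]^3-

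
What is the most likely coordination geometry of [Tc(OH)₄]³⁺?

tetrahedral

Each hydroxide is −1; balancing the +3 overall charge requires Tc(VII).
Tc sits in group 7, so the d-electron count is 7 − 7 = 0.
Coordination number: 4.
A d⁰ ion has no crystal-field stabilisation preference between square planar and tetrahedral, so four ligands adopt the sterically favoured tetrahedral geometry.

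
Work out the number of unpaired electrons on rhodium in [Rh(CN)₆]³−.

0 unpaired electrons

Each cyanide is −1; balancing the −3 overall charge requires Rh(III).
Rhodium is a group-9 element; Rh(III) is therefore d⁶.
The spin state decides the count: a 4d ion has a large Δₒ and is invariably low-spin.
An octahedral low-spin d⁶ ion is t₂g⁶e_g⁰, giving 0 unpaired electrons.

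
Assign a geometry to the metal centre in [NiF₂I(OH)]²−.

Ligand charges: each fluoride is −1; each iodide is −1; each hydroxide is −1. With an overall charge of −2 the nickel centre must be in the +2 oxidation state.
Ni sits in group 10, so the d-electron count is 10 − 2 = 8.
Coordination number: 4.
Fluoride, hydroxide, and iodide are weak-field ligands.
With weak-field ligands the CFSE gain from square planar is small, so a 3d d⁸ ion takes the sterically preferred tetrahedral geometry.

tetrahedral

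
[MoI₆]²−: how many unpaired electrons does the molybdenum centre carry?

Summing ligand charges against the −2 overall charge gives an oxidation state of +4 for molybdenum.
Mo sits in group 6, so the d-electron count is 6 − 4 = 2.
In an octahedral field the d² configuration is t₂g²e_g⁰ (only one arrangement possible), giving 2 unpaired electrons.

2 unpaired electrons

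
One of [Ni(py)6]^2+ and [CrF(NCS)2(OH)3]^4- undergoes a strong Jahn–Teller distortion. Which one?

[Ni(py)6]^2+: Summing ligand charges against the +2 overall charge gives an oxidation state of +2 for nickel. Group 10 minus oxidation state 2 gives a d⁸ configuration. The d⁸ configuration leaves the e_g set evenly filled (or empty) — no strong Jahn–Teller driving force.
[CrF(NCS)2(OH)3]^4-: Ligand charges: each fluoride is −1; each isothiocyanate is −1; each hydroxide is −1. With an overall charge of −4 the chromium centre must be in the +2 oxidation state. Group 6 minus oxidation state 2 gives a d⁴ configuration. Fluoride, hydroxide, and isothiocyanate are weak-field ligands for a first-row metal, so the complex is high-spin. The t₂g³e_g¹ (high-spin) configuration has an unevenly filled e_g set; the Jahn–Teller theorem predicts a tetragonal distortion (typically axial elongation) to lift the degeneracy.

[CrF(NCS)2(OH)3]^4-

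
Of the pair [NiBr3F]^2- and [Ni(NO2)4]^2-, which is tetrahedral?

[NiBr3F]^2-

For [NiBr3F]^2-: Summing ligand charges against the −2 overall charge gives an oxidation state of +2 for nickel. Ni sits in group 10, so the d-electron count is 10 − 2 = 8. Bromide and fluoride are weak-field ligands. With weak-field ligands the CFSE gain from square planar is small, so a 3d d⁸ ion takes the sterically preferred tetrahedral geometry. → tetrahedral.
For [Ni(NO2)4]^2-: Summing ligand charges against the −2 overall charge gives an oxidation state of +2 for nickel. Nickel is a group-10 element; Ni(II) is therefore d⁸. Nitro (N-bound nitrite) is a strong-field ligand (high in the spectrochemical series). A 3d d⁸ ion with strong-field ligands gains enough CFSE to favour square planar over tetrahedral. → square planar.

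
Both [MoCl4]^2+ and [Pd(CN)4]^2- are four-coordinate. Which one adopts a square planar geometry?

For [MoCl4]^2+: Each chloride is −1; balancing the +2 overall charge requires Mo(VI). Molybdenum is a group-6 element; Mo(VI) is therefore d⁰. A d⁰ ion has no crystal-field stabilisation preference between square planar and tetrahedral, so four ligands adopt the sterically favoured tetrahedral geometry. → tetrahedral.
For [Pd(CN)4]^2-: Ligand charges: each cyanide is −1. With an overall charge of −2 the palladium centre must be in the +2 oxidation state. Palladium is a group-10 element; Pd(II) is therefore d⁸. A 4d d⁸ ion has a large crystal-field splitting; square planar leaves the high-energy d_{x²−y²} orbital empty and maximises CFSE. → square planar.

[Pd(CN)4]^2-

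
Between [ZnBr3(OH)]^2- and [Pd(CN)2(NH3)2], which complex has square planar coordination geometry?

[Pd(CN)2(NH3)2]

For [ZnBr3(OH)]^2-: Ligand charges: each bromide is −1; each hydroxide is −1. With an overall charge of −2 the zinc centre must be in the +2 oxidation state. Zinc is a group-12 element; Zn(II) is therefore d¹⁰. A d¹⁰ ion has no crystal-field stabilisation preference between square planar and tetrahedral, so four ligands adopt the sterically favoured tetrahedral geometry. → tetrahedral.
For [Pd(CN)2(NH3)2]: Ligand charges: each cyanide is −1; ammonia is neutral. With an overall charge of 0 the palladium centre must be in the +2 oxidation state. Group 10 minus oxidation state 2 gives a d⁸ configuration. A 4d d⁸ ion has a large crystal-field splitting; square planar leaves the high-energy d_{x²−y²} orbital empty and maximises CFSE. → square planar.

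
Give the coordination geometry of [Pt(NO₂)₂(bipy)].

Summing ligand charges against the 0 overall charge gives an oxidation state of +2 for platinum.
Platinum is a group-10 element; Pt(II) is therefore d⁸.
Counting donor atoms: 2×nitro (N-bound nitrite) (monodentate) → 2 donors; 1×2,2′-bipyridine (bidentate) → 2 donors. Coordination number = 4.
A 5d d⁸ ion has a large crystal-field splitting; square planar leaves the high-energy d_{x²−y²} orbital empty and maximises CFSE.

square planar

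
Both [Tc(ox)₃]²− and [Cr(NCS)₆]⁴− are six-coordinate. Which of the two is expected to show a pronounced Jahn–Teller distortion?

[Cr(NCS)₆]⁴−

[Tc(ox)₃]²−: Ligand charges: each oxalate is −2. With an overall charge of −2 the technetium centre must be in the +4 oxidation state. Tc sits in group 7, so the d-electron count is 7 − 4 = 3. The d³ configuration leaves the e_g set evenly filled (or empty) — no strong Jahn–Teller driving force.
[Cr(NCS)₆]⁴−: Ligand charges: each isothiocyanate is −1. With an overall charge of −4 the chromium centre must be in the +2 oxidation state. Cr sits in group 6, so the d-electron count is 6 − 2 = 4. Isothiocyanate is a weak-field ligand for a first-row metal, so the complex is high-spin. The t₂g³e_g¹ (high-spin) configuration has an unevenly filled e_g set; the Jahn–Teller theorem predicts a tetragonal distortion (typically axial elongation) to lift the degeneracy.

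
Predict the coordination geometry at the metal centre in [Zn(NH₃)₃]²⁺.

Summing ligand charges against the +2 overall charge gives an oxidation state of +2 for zinc.
Zinc is a group-12 element; Zn(II) is therefore d¹⁰.
Coordination number: 3.
Three ligands around a d¹⁰ centre minimise repulsion in a trigonal-planar arrangement.

trigonal planar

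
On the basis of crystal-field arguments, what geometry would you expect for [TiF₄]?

tetrahedral

Each fluoride is −1; balancing the 0 overall charge requires Ti(IV).
Group 4 minus oxidation state 4 gives a d⁰ configuration.
Coordination number: 4.
A d⁰ ion has no crystal-field stabilisation preference between square planar and tetrahedral, so four ligands adopt the sterically favoured tetrahedral geometry.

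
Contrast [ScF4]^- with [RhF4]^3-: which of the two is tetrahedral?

[ScF4]^-

For [ScF4]^-: Each fluoride is −1; balancing the −1 overall charge requires Sc(III). Group 3 minus oxidation state 3 gives a d⁰ configuration. A d⁰ ion has no crystal-field stabilisation preference between square planar and tetrahedral, so four ligands adopt the sterically favoured tetrahedral geometry. → tetrahedral.
For [RhF4]^3-: Ligand charges: each fluoride is −1. With an overall charge of −3 the rhodium centre must be in the +1 oxidation state. Group 9 minus oxidation state 1 gives a d⁸ configuration. A 4d d⁸ ion has a large crystal-field splitting; square planar leaves the high-energy d_{x²−y²} orbital empty and maximises CFSE. → square planar.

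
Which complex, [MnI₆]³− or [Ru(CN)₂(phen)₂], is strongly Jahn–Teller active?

[MnI₆]³−

[MnI₆]³−: Summing ligand charges against the −3 overall charge gives an oxidation state of +3 for manganese. Group 7 minus oxidation state 3 gives a d⁴ configuration. Iodide is a weak-field ligand for a first-row metal, so the complex is high-spin. The t₂g³e_g¹ (high-spin) configuration has an unevenly filled e_g set; the Jahn–Teller theorem predicts a tetragonal distortion (typically axial elongation) to lift the degeneracy.
[Ru(CN)₂(phen)₂]: Each cyanide is −1; 1,10-phenanthroline is neutral; balancing the 0 overall charge requires Ru(II). Ruthenium is a group-8 element; Ru(II) is therefore d⁶. A 4d ion has a large Δₒ and is invariably low-spin. The d⁶ configuration leaves the e_g set evenly filled (or empty) — no strong Jahn–Teller driving force.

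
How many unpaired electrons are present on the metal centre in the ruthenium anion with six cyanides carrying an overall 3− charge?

1

Summing ligand charges against the −3 overall charge gives an oxidation state of +3 for ruthenium.
Group 8 minus oxidation state 3 gives a d⁵ configuration.
The spin state decides the count: a 4d ion has a large Δₒ and is invariably low-spin.
An octahedral low-spin d⁵ ion is t₂g⁵e_g⁰, giving 1 unpaired electron.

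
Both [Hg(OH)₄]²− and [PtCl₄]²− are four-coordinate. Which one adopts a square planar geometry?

For [Hg(OH)₄]²−: Each hydroxide is −1; balancing the −2 overall charge requires Hg(II). Group 12 minus oxidation state 2 gives a d¹⁰ configuration. A d¹⁰ ion has no crystal-field stabilisation preference between square planar and tetrahedral, so four ligands adopt the sterically favoured tetrahedral geometry. → tetrahedral.
For [PtCl₄]²−: Ligand charges: each chloride is −1. With an overall charge of −2 the platinum centre must be in the +2 oxidation state. Pt sits in group 10, so the d-electron count is 10 − 2 = 8. A 5d d⁸ ion has a large crystal-field splitting; square planar leaves the high-energy d_{x²−y²} orbital empty and maximises CFSE. → square planar.

[PtCl₄]²−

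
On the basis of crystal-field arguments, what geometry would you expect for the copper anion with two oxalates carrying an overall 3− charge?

tetrahedral

Ligand charges: each oxalate is −2. With an overall charge of −3 the copper centre must be in the +1 oxidation state.
Group 11 minus oxidation state 1 gives a d¹⁰ configuration.
Counting donor atoms: 2×oxalate (bidentate) → 4 donors. Coordination number = 4.
A d¹⁰ ion has no crystal-field stabilisation preference between square planar and tetrahedral, so four ligands adopt the sterically favoured tetrahedral geometry.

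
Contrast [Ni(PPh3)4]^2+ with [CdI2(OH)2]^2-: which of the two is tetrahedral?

For [Ni(PPh3)4]^2+: Triphenylphosphine is neutral; balancing the +2 overall charge requires Ni(II). Nickel is a group-10 element; Ni(II) is therefore d⁸. Triphenylphosphine is a strong-field ligand (high in the spectrochemical series). A 3d d⁸ ion with strong-field ligands gains enough CFSE to favour square planar over tetrahedral. → square planar.
For [CdI2(OH)2]^2-: Summing ligand charges against the −2 overall charge gives an oxidation state of +2 for cadmium. Group 12 minus oxidation state 2 gives a d¹⁰ configuration. A d¹⁰ ion has no crystal-field stabilisation preference between square planar and tetrahedral, so four ligands adopt the sterically favoured tetrahedral geometry. → tetrahedral.

[CdI2(OH)2]^2-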